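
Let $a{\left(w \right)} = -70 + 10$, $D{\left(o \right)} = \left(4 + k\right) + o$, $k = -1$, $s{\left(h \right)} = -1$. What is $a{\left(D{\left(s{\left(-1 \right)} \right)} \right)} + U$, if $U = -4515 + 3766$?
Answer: $-809$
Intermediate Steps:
$D{\left(o \right)} = 3 + o$ ($D{\left(o \right)} = \left(4 - 1\right) + o = 3 + o$)
$a{\left(w \right)} = -60$
$U = -749$
$a{\left(D{\left(s{\left(-1 \right)} \right)} \right)} + U = -60 - 749 = -809$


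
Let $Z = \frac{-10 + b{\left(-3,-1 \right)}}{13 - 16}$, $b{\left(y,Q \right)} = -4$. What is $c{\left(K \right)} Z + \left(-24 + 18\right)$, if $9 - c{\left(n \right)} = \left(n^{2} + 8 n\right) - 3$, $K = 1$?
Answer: $8$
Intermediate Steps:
$c{\left(n \right)} = 12 - n^{2} - 8 n$ ($c{\left(n \right)} = 9 - \left(\left(n^{2} + 8 n\right) - 3\right) = 9 - \left(-3 + n^{2} + 8 n\right) = 12 - n^{2} - 8 n$)
$Z = \frac{14}{3}$ ($Z = \frac{-10 - 4}{13 - 16} = - \frac{14}{-3} = \left(-14\right) \left(- \frac{1}{3}\right) = \frac{14}{3} \approx 4.6667$)
$c{\left(K \right)} Z + \left(-24 + 18\right) = \left(12 - 1^{2} - 8\right) \frac{14}{3} + \left(-24 + 18\right) = \left(12 - 1 - 8\right) \frac{14}{3} - 6 = 3 \cdot \frac{14}{3} - 6 = 14 - 6 = 8$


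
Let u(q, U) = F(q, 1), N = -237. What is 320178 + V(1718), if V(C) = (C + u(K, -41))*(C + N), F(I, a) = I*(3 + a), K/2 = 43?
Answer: 3374000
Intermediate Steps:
K = 86 (K = 2*43 = 86)
u(q, U) = 4*q (u(q, U) = q*(3 + 1) = q*4 = 4*q)
V(C) = (-237 + C)*(344 + C) (V(C) = (C + 4*86)*(C - 237) = (C + 344)*(-237 + C) = (344 + C)*(-237 + C) = (-237 + C)*(344 + C))
320178 + V(1718) = 320178 + (-81528 + 1718**2 + 107*1718) = 320178 + (-81528 + 2951524 + 183826) = 320178 + 3053822 = 3374000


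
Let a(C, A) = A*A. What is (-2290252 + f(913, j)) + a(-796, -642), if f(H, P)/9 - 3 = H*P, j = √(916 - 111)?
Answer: -1878061 + 8217*√805 ≈ -1.6449e+6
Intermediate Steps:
a(C, A) = A²
j = √805 ≈ 28.373
f(H, P) = 27 + 9*H*P (f(H, P) = 27 + 9*(H*P) = 27 + 9*H*P)
(-2290252 + f(913, j)) + a(-796, -642) = (-2290252 + (27 + 9*913*√805)) + (-642)² = (-2290252 + (27 + 8217*√805)) + 412164 = (-2290225 + 8217*√805) + 412164 = -1878061 + 8217*√805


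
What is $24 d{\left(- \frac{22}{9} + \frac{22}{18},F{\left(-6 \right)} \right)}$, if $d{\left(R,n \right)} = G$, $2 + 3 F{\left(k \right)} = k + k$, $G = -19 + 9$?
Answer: $-240$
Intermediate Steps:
$G = -10$
$F{\left(k \right)} = - \frac{2}{3} + \frac{2 k}{3}$ ($F{\left(k \right)} = - \frac{2}{3} + \frac{k + k}{3} = - \frac{2}{3} + \frac{2 k}{3}$)
$d{\left(R,n \right)} = -10$
$24 d{\left(- \frac{22}{9} + \frac{22}{18},F{\left(-6 \right)} \right)} = 24 \left(-10\right) = -240$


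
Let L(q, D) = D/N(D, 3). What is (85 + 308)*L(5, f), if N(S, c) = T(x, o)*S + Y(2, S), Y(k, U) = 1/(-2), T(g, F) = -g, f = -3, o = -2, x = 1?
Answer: -2358/5 ≈ -471.60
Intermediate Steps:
Y(k, U) = -½
N(S, c) = -½ - S (N(S, c) = (-1*1)*S - ½ = -S - ½ = -½ - S)
L(q, D) = D/(-½ - D)
(85 + 308)*L(5, f) = (85 + 308)*(-2*(-3)/(1 + 2*(-3))) = 393*(-2*(-3)/(1 - 6)) = 393*(-2*(-3)/(-5)) = 393*(-2*(-3)*(-⅕)) = 393*(-6/5) = -2358/5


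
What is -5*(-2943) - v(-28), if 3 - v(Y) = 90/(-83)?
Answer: 1221006/83 ≈ 14711.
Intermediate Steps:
v(Y) = 339/83 (v(Y) = 3 - 90/(-83) = 3 - 90*(-1)/83 = 3 - 1*(-90/83) = 3 + 90/83 = 339/83)
-5*(-2943) - v(-28) = -5*(-2943) - 1*339/83 = 14715 - 339/83 = 1221006/83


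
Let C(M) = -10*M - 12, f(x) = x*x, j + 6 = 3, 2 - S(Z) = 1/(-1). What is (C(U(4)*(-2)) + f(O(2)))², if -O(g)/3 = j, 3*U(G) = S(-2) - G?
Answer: 34969/9 ≈ 3885.4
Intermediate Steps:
S(Z) = 3 (S(Z) = 2 - 1/(-1) = 2 - 1*(-1) = 2 + 1 = 3)
U(G) = 1 - G/3 (U(G) = (3 - G)/3 = 1 - G/3)
j = -3 (j = -6 + 3 = -3)
O(g) = 9 (O(g) = -3*(-3) = 9)
f(x) = x²
C(M) = -12 - 10*M
(C(U(4)*(-2)) + f(O(2)))² = ((-12 - 10*(1 - ⅓*4)*(-2)) + 9²)² = ((-12 - 10*(1 - 4/3)*(-2)) + 81)² = ((-12 - (-10)*(-2)/3) + 81)² = ((-12 - 10*⅔) + 81)² = ((-12 - 20/3) + 81)² = (-56/3 + 81)² = (187/3)² = 34969/9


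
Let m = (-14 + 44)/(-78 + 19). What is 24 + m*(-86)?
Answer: 3996/59 ≈ 67.729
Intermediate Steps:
m = -30/59 (m = 30/(-59) = 30*(-1/59) = -30/59 ≈ -0.50847)
24 + m*(-86) = 24 - 30/59*(-86) = 24 + 2580/59 = 3996/59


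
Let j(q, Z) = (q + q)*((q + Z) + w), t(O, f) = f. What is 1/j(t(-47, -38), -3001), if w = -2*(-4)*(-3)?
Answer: 1/232788 ≈ 4.2958e-6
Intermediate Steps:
w = -24 (w = 8*(-3) = -24)
j(q, Z) = 2*q*(-24 + Z + q) (j(q, Z) = (q + q)*((q + Z) - 24) = (2*q)*((Z + q) - 24) = (2*q)*(-24 + Z + q) = 2*q*(-24 + Z + q))
1/j(t(-47, -38), -3001) = 1/(2*(-38)*(-24 - 3001 - 38)) = 1/(2*(-38)*(-3063)) = 1/232788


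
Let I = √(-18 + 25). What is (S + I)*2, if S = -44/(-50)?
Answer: 44/25 + 2*√7 ≈ 7.0515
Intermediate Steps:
S = 22/25 (S = -44*(-1/50) = 22/25 ≈ 0.88000)
I = √7 ≈ 2.6458
(S + I)*2 = (22/25 + √7)*2 = 44/25 + 2*√7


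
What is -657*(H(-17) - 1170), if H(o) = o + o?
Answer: 791028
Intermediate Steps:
H(o) = 2*o
-657*(H(-17) - 1170) = -657*(2*(-17) - 1170) = -657*(-34 - 1170) = -657*(-1204) = 791028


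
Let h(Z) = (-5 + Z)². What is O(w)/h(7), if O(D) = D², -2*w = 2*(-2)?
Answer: 1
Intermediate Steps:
w = 2 (w = -(-2) = -½*(-4) = 2)
O(w)/h(7) = 2²/((-5 + 7)²) = 4/(2²) = 4/4 = 4*(¼) = 1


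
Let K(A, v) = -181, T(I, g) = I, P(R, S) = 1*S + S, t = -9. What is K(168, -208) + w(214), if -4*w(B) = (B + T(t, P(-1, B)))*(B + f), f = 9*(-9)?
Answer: -27989/4 ≈ -6997.3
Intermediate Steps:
P(R, S) = 2*S (P(R, S) = S + S = 2*S)
f = -81
w(B) = -(-81 + B)*(-9 + B)/4 (w(B) = -(B - 9)*(B - 81)/4 = -(-9 + B)*(-81 + B)/4 = -(-81 + B)*(-9 + B)/4)
K(168, -208) + w(214) = -181 + (-729/4 - 1/4*214**2 + (45/2)*214) = -181 + (-729/4 - 1/4*45796 + 4815) = -181 + (-729/4 - 11449 + 4815) = -181 - 27265/4 = -27989/4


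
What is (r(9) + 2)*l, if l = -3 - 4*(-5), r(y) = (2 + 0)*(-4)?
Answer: -102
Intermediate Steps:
r(y) = -8 (r(y) = 2*(-4) = -8)
l = 17 (l = -3 + 20 = 17)
(r(9) + 2)*l = (-8 + 2)*17 = -6*17 = -102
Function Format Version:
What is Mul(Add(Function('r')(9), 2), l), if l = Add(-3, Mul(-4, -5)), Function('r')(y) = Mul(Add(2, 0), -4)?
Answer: -102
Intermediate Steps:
Function('r')(y) = -8 (Function('r')(y) = Mul(2, -4) = -8)
l = 17 (l = Add(-3, 20) = 17)
Mul(Add(Function('r')(9), 2), l) = Mul(Add(-8, 2), 17) = Mul(-6, 17) = -102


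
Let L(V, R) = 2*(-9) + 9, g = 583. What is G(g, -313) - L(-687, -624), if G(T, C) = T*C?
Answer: -182470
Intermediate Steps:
G(T, C) = C*T
L(V, R) = -9 (L(V, R) = -18 + 9 = -9)
G(g, -313) - L(-687, -624) = -313*583 - 1*(-9) = -182479 + 9 = -182470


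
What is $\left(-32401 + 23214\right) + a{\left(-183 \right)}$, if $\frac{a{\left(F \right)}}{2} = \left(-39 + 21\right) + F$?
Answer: $-9589$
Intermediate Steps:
$a{\left(F \right)} = -36 + 2 F$ ($a{\left(F \right)} = 2 \left(\left(-39 + 21\right) + F\right) = 2 \left(-18 + F\right) = -36 + 2 F$)
$\left(-32401 + 23214\right) + a{\left(-183 \right)} = \left(-32401 + 23214\right) + \left(-36 + 2 \left(-183\right)\right) = -9187 - 402 = -9589$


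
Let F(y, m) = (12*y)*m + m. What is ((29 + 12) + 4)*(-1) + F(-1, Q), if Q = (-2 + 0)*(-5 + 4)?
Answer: -67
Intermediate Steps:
Q = 2 (Q = -2*(-1) = 2)
F(y, m) = m + 12*m*y (F(y, m) = 12*m*y + m = m + 12*m*y)
((29 + 12) + 4)*(-1) + F(-1, Q) = ((29 + 12) + 4)*(-1) + 2*(1 + 12*(-1)) = (41 + 4)*(-1) + 2*(1 - 12) = 45*(-1) + 2*(-11) = -45 - 22 = -67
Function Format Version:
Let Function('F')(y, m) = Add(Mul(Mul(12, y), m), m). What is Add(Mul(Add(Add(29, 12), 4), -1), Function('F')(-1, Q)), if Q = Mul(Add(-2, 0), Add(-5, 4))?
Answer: -67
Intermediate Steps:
Q = 2 (Q = Mul(-2, -1) = 2)
Function('F')(y, m) = Add(m, Mul(12, m, y)) (Function('F')(y, m) = Add(Mul(12, m, y), m) = Add(m, Mul(12, m, y)))
Add(Mul(Add(Add(29, 12), 4), -1), Function('F')(-1, Q)) = Add(Mul(Add(Add(29, 12), 4), -1), Mul(2, Add(1, Mul(12, -1)))) = Add(Mul(Add(41, 4), -1), Mul(2, Add(1, -12))) = Add(Mul(45, -1), Mul(2, -11)) = Add(-45, -22) = -67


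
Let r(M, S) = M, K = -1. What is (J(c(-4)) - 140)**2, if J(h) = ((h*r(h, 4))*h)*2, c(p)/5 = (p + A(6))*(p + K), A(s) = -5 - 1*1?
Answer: 976553750019600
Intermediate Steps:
A(s) = -6 (A(s) = -5 - 1 = -6)
c(p) = 5*(-1 + p)*(-6 + p) (c(p) = 5*((p - 6)*(p - 1)) = 5*((-6 + p)*(-1 + p)) = 5*((-1 + p)*(-6 + p)) = 5*(-1 + p)*(-6 + p))
J(h) = 2*h**3 (J(h) = ((h*h)*h)*2 = (h**2*h)*2 = h**3*2 = 2*h**3)
(J(c(-4)) - 140)**2 = (2*(30 - 35*(-4) + 5*(-4)**2)**3 - 140)**2 = (2*(30 + 140 + 5*16)**3 - 140)**2 = (2*(30 + 140 + 80)**3 - 140)**2 = (2*250**3 - 140)**2 = (2*15625000 - 140)**2 = (31250000 - 140)**2 = 31249860**2 = 976553750019600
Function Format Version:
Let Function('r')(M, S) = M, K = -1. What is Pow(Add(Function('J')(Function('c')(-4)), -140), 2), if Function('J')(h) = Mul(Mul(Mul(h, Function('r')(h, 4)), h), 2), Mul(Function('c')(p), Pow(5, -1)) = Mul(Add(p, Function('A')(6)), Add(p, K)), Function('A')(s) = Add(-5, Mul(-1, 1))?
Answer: 976553750019600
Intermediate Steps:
Function('A')(s) = -6 (Function('A')(s) = Add(-5, -1) = -6)
Function('c')(p) = Mul(5, Add(-1, p), Add(-6, p)) (Function('c')(p) = Mul(5, Mul(Add(p, -6), Add(p, -1))) = Mul(5, Mul(Add(-6, p), Add(-1, p))) = Mul(5, Mul(Add(-1, p), Add(-6, p))) = Mul(5, Add(-1, p), Add(-6, p)))
Function('J')(h) = Mul(2, Pow(h, 3)) (Function('J')(h) = Mul(Mul(Mul(h, h), h), 2) = Mul(Mul(Pow(h, 2), h), 2) = Mul(Pow(h, 3), 2) = Mul(2, Pow(h, 3)))
Pow(Add(Function('J')(Function('c')(-4)), -140), 2) = Pow(Add(Mul(2, Pow(Add(30, Mul(-35, -4), Mul(5, Pow(-4, 2))), 3)), -140), 2) = Pow(Add(Mul(2, Pow(Add(30, 140, Mul(5, 16)), 3)), -140), 2) = Pow(Add(Mul(2, Pow(Add(30, 140, 80), 3)), -140), 2) = Pow(Add(Mul(2, Pow(250, 3)), -140), 2) = Pow(Add(Mul(2, 15625000), -140), 2) = Pow(Add(31250000, -140), 2) = Pow(31249860, 2) = 976553750019600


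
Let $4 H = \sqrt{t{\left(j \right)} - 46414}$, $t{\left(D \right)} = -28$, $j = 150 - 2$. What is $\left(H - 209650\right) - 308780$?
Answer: $-518430 + \frac{i \sqrt{46442}}{4} \approx -5.1843 \cdot 10^{5} + 53.876 i$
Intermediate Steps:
$j = 148$ ($j = 150 - 2 = 148$)
$H = \frac{i \sqrt{46442}}{4}$ ($H = \frac{\sqrt{-28 - 46414}}{4} = \frac{\sqrt{-46442}}{4} = \frac{i \sqrt{46442}}{4} \approx 53.876 i$)
$\left(H - 209650\right) - 308780 = \left(\frac{i \sqrt{46442}}{4} - 209650\right) - 308780 = \left(-209650 + \frac{i \sqrt{46442}}{4}\right) - 308780 = -518430 + \frac{i \sqrt{46442}}{4}$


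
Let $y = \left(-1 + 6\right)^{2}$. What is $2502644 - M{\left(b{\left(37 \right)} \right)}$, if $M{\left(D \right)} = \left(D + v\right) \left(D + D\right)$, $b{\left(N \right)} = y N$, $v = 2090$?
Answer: $-3075106$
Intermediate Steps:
$y = 25$ ($y = 5^{2} = 25$)
$b{\left(N \right)} = 25 N$
$M{\left(D \right)} = 2 D \left(2090 + D\right)$ ($M{\left(D \right)} = \left(D + 2090\right) \left(D + D\right) = \left(2090 + D\right) 2 D = 2 D \left(2090 + D\right)$)
$2502644 - M{\left(b{\left(37 \right)} \right)} = 2502644 - 2 \cdot 25 \cdot 37 \left(2090 + 25 \cdot 37\right) = 2502644 - 2 \cdot 925 \left(2090 + 925\right) = 2502644 - 2 \cdot 925 \cdot 3015 = 2502644 - 5577750 = -3075106$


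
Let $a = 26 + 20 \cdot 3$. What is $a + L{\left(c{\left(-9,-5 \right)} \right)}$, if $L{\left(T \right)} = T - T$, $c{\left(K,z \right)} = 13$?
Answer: $86$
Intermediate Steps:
$L{\left(T \right)} = 0$
$a = 86$ ($a = 26 + 60 = 86$)
$a + L{\left(c{\left(-9,-5 \right)} \right)} = 86 + 0 = 86$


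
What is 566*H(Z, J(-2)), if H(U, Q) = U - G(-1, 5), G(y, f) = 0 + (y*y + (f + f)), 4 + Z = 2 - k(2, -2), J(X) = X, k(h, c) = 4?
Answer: -9622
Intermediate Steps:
Z = -6 (Z = -4 + (2 - 1*4) = -4 + (2 - 4) = -4 - 2 = -6)
G(y, f) = y² + 2*f (G(y, f) = 0 + (y² + 2*f) = y² + 2*f)
H(U, Q) = -11 + U (H(U, Q) = U - ((-1)² + 2*5) = U - (1 + 10) = U - 1*11 = U - 11 = -11 + U)
566*H(Z, J(-2)) = 566*(-11 - 6) = 566*(-17) = -9622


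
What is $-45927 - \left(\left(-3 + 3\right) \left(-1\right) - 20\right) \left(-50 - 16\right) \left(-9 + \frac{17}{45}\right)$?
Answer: $- \frac{103637}{3} \approx -34546.0$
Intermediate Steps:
$-45927 - \left(\left(-3 + 3\right) \left(-1\right) - 20\right) \left(-50 - 16\right) \left(-9 + \frac{17}{45}\right) = -45927 - \left(0 \left(-1\right) - 20\right) \left(-66\right) \left(-9 + 17 \cdot \frac{1}{45}\right) = -45927 - \left(0 - 20\right) \left(-66\right) \left(-9 + \frac{17}{45}\right) = -45927 - \left(-20\right) \left(-66\right) \left(- \frac{388}{45}\right) = -45927 - 1320 \left(- \frac{388}{45}\right) = -45927 - - \frac{34144}{3} = -45927 + \frac{34144}{3} = - \frac{103637}{3}$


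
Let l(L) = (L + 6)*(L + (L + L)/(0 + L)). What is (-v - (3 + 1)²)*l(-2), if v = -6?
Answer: 0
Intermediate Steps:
l(L) = (2 + L)*(6 + L) (l(L) = (6 + L)*(L + (2*L)/L) = (6 + L)*(L + 2) = (6 + L)*(2 + L) = (2 + L)*(6 + L))
(-v - (3 + 1)²)*l(-2) = (-1*(-6) - (3 + 1)²)*(12 + (-2)² + 8*(-2)) = (6 - 1*4²)*(12 + 4 - 16) = (6 - 1*16)*0 = (6 - 16)*0 = -10*0 = 0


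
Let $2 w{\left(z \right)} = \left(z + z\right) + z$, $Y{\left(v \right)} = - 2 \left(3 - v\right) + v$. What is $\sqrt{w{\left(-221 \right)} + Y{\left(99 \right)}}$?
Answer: $\frac{9 i \sqrt{2}}{2} \approx 6.364 i$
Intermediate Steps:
$Y{\left(v \right)} = -6 + 3 v$ ($Y{\left(v \right)} = \left(-6 + 2 v\right) + v = -6 + 3 v$)
$w{\left(z \right)} = \frac{3 z}{2}$ ($w{\left(z \right)} = \frac{\left(z + z\right) + z}{2} = \frac{2 z + z}{2} = \frac{3 z}{2}$)
$\sqrt{w{\left(-221 \right)} + Y{\left(99 \right)}} = \sqrt{\frac{3}{2} \left(-221\right) + \left(-6 + 3 \cdot 99\right)} = \sqrt{- \frac{663}{2} + \left(-6 + 297\right)} = \sqrt{- \frac{663}{2} + 291} = \sqrt{- \frac{81}{2}} = \frac{9 i \sqrt{2}}{2}$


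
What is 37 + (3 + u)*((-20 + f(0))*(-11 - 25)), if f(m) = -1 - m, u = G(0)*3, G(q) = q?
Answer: 2305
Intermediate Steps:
u = 0 (u = 0*3 = 0)
37 + (3 + u)*((-20 + f(0))*(-11 - 25)) = 37 + (3 + 0)*((-20 + (-1 - 1*0))*(-11 - 25)) = 37 + 3*((-20 + (-1 + 0))*(-36)) = 37 + 3*((-20 - 1)*(-36)) = 37 + 3*(-21*(-36)) = 37 + 3*756 = 37 + 2268 = 2305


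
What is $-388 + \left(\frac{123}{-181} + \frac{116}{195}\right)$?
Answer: $- \frac{13697449}{35295} \approx -388.08$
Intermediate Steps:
$-388 + \left(\frac{123}{-181} + \frac{116}{195}\right) = -388 + \left(123 \left(- \frac{1}{181}\right) + 116 \cdot \frac{1}{195}\right) = -388 + \left(- \frac{123}{181} + \frac{116}{195}\right) = -388 - \frac{2989}{35295} = - \frac{13697449}{35295}$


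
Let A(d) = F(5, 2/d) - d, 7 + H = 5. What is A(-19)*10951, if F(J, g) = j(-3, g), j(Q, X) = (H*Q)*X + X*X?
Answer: 72659885/361 ≈ 2.0127e+5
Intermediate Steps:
H = -2 (H = -7 + 5 = -2)
j(Q, X) = X² - 2*Q*X (j(Q, X) = (-2*Q)*X + X*X = -2*Q*X + X² = X² - 2*Q*X)
F(J, g) = g*(6 + g) (F(J, g) = g*(g - 2*(-3)) = g*(g + 6) = g*(6 + g))
A(d) = -d + 2*(6 + 2/d)/d (A(d) = (2/d)*(6 + 2/d) - d = 2*(6 + 2/d)/d - d = -d + 2*(6 + 2/d)/d)
A(-19)*10951 = (-1*(-19) + 4/(-19)² + 12/(-19))*10951 = (19 + 4*(1/361) + 12*(-1/19))*10951 = (19 + 4/361 - 12/19)*10951 = (6635/361)*10951 = 72659885/361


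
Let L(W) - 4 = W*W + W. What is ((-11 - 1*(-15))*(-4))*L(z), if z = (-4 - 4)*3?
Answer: -8896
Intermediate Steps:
z = -24 (z = -8*3 = -24)
L(W) = 4 + W + W² (L(W) = 4 + (W*W + W) = 4 + (W² + W) = 4 + (W + W²) = 4 + W + W²)
((-11 - 1*(-15))*(-4))*L(z) = ((-11 - 1*(-15))*(-4))*(4 - 24 + (-24)²) = ((-11 + 15)*(-4))*(4 - 24 + 576) = (4*(-4))*556 = -16*556 = -8896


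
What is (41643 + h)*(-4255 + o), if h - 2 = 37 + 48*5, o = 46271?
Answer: 1761394752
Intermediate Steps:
h = 279 (h = 2 + (37 + 48*5) = 2 + (37 + 240) = 2 + 277 = 279)
(41643 + h)*(-4255 + o) = (41643 + 279)*(-4255 + 46271) = 41922*42016 = 1761394752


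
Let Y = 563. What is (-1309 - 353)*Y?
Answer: -935706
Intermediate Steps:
(-1309 - 353)*Y = (-1309 - 353)*563 = -1662*563 = -935706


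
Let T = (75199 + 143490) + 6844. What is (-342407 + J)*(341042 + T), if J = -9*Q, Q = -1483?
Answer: -186437169500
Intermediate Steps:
J = 13347 (J = -9*(-1483) = 13347)
T = 225533 (T = 218689 + 6844 = 225533)
(-342407 + J)*(341042 + T) = (-342407 + 13347)*(341042 + 225533) = -329060*566575 = -186437169500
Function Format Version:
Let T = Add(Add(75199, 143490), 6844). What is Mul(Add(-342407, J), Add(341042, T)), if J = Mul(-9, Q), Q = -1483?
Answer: -186437169500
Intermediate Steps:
J = 13347 (J = Mul(-9, -1483) = 13347)
T = 225533 (T = Add(218689, 6844) = 225533)
Mul(Add(-342407, J), Add(341042, T)) = Mul(Add(-342407, 13347), Add(341042, 225533)) = Mul(-329060, 566575) = -186437169500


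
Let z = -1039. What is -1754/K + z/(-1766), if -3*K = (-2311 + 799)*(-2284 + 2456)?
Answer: 21742817/38272752 ≈ 0.56810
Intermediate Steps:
K = 86688 (K = -(-2311 + 799)*(-2284 + 2456)/3 = -(-504)*172 = -⅓*(-260064) = 86688)
-1754/K + z/(-1766) = -1754/86688 - 1039/(-1766) = -1754*1/86688 - 1039*(-1/1766) = -877/43344 + 1039/1766 = 21742817/38272752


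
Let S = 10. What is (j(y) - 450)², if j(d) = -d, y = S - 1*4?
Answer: 207936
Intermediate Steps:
y = 6 (y = 10 - 1*4 = 10 - 4 = 6)
(j(y) - 450)² = (-1*6 - 450)² = (-6 - 450)² = (-456)² = 207936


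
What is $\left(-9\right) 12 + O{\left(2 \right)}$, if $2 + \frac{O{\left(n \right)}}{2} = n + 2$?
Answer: $-104$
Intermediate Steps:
$O{\left(n \right)} = 2 n$ ($O{\left(n \right)} = -4 + 2 \left(n + 2\right) = -4 + 2 \left(2 + n\right) = -4 + \left(4 + 2 n\right) = 2 n$)
$\left(-9\right) 12 + O{\left(2 \right)} = \left(-9\right) 12 + 2 \cdot 2 = -108 + 4 = -104$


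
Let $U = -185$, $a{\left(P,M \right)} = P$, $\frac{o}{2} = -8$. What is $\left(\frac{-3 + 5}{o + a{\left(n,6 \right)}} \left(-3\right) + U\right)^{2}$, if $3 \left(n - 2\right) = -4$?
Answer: $\frac{18028516}{529} \approx 34080.0$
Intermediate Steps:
$n = \frac{2}{3}$ ($n = 2 + \frac{1}{3} \left(-4\right) = 2 - \frac{4}{3} = \frac{2}{3} \approx 0.66667$)
$o = -16$ ($o = 2 \left(-8\right) = -16$)
$\left(\frac{-3 + 5}{o + a{\left(n,6 \right)}} \left(-3\right) + U\right)^{2} = \left(\frac{-3 + 5}{-16 + \frac{2}{3}} \left(-3\right) - 185\right)^{2} = \left(\frac{2}{- \frac{46}{3}} \left(-3\right) - 185\right)^{2} = \left(2 \left(- \frac{3}{46}\right) \left(-3\right) - 185\right)^{2} = \left(\left(- \frac{3}{23}\right) \left(-3\right) - 185\right)^{2} = \left(\frac{9}{23} - 185\right)^{2} = \left(- \frac{4246}{23}\right)^{2} = \frac{18028516}{529}$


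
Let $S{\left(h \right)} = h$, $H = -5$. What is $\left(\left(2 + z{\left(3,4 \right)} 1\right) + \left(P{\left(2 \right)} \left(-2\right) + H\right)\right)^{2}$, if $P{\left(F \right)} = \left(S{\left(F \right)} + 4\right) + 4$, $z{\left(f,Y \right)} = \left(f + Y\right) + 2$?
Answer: $196$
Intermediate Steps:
$z{\left(f,Y \right)} = 2 + Y + f$ ($z{\left(f,Y \right)} = \left(Y + f\right) + 2 = 2 + Y + f$)
$P{\left(F \right)} = 8 + F$ ($P{\left(F \right)} = \left(F + 4\right) + 4 = \left(4 + F\right) + 4 = 8 + F$)
$\left(\left(2 + z{\left(3,4 \right)} 1\right) + \left(P{\left(2 \right)} \left(-2\right) + H\right)\right)^{2} = \left(\left(2 + \left(2 + 4 + 3\right) 1\right) + \left(\left(8 + 2\right) \left(-2\right) - 5\right)\right)^{2} = \left(\left(2 + 9 \cdot 1\right) + \left(10 \left(-2\right) - 5\right)\right)^{2} = \left(\left(2 + 9\right) - 25\right)^{2} = \left(11 - 25\right)^{2} = \left(-14\right)^{2} = 196$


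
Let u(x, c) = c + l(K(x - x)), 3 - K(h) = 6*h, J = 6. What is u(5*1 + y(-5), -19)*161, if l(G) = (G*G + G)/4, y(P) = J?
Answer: -2576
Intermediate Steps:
y(P) = 6
K(h) = 3 - 6*h
l(G) = G/4 + G²/4 (l(G) = (G² + G)*(¼) = (G + G²)*(¼) = G/4 + G²/4)
u(x, c) = 3 + c (u(x, c) = c + (3 - 6*(x - x))*(1 + (3 - 6*(x - x)))/4 = c + (3 - 6*0)*(1 + (3 - 6*0))/4 = c + (3 + 0)*(1 + (3 + 0))/4 = c + (¼)*3*(1 + 3) = c + (¼)*3*4 = c + 3 = 3 + c)
u(5*1 + y(-5), -19)*161 = (3 - 19)*161 = -16*161 = -2576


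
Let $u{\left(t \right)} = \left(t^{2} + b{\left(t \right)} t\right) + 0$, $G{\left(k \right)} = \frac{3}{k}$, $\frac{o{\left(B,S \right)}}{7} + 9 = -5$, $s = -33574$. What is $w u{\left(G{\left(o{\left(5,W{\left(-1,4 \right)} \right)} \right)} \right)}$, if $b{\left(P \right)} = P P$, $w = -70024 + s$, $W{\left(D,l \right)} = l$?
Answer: $- \frac{44288145}{470596} \approx -94.111$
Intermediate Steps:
$o{\left(B,S \right)} = -98$ ($o{\left(B,S \right)} = -63 + 7 \left(-5\right) = -63 - 35 = -98$)
$w = -103598$ ($w = -70024 - 33574 = -103598$)
$b{\left(P \right)} = P^{2}$
$u{\left(t \right)} = t^{2} + t^{3}$ ($u{\left(t \right)} = \left(t^{2} + t^{2} t\right) + 0 = \left(t^{2} + t^{3}\right) + 0 = t^{2} + t^{3}$)
$w u{\left(G{\left(o{\left(5,W{\left(-1,4 \right)} \right)} \right)} \right)} = - 103598 \left(\frac{3}{-98}\right)^{2} \left(1 + \frac{3}{-98}\right) = - 103598 \left(3 \left(- \frac{1}{98}\right)\right)^{2} \left(1 + 3 \left(- \frac{1}{98}\right)\right) = - 103598 \left(- \frac{3}{98}\right)^{2} \left(1 - \frac{3}{98}\right) = - 103598 \cdot \frac{9}{9604} \cdot \frac{95}{98} = \left(-103598\right) \frac{855}{941192} = - \frac{44288145}{470596}$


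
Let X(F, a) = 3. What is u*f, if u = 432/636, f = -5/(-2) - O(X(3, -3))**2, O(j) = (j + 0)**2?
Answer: -2826/53 ≈ -53.321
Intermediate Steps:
O(j) = j**2
f = -157/2 (f = -5/(-2) - (3**2)**2 = -5*(-1/2) - 1*9**2 = 5/2 - 1*81 = 5/2 - 81 = -157/2 ≈ -78.500)
u = 36/53 (u = 432*(1/636) = 36/53 ≈ 0.67924)
u*f = (36/53)*(-157/2) = -2826/53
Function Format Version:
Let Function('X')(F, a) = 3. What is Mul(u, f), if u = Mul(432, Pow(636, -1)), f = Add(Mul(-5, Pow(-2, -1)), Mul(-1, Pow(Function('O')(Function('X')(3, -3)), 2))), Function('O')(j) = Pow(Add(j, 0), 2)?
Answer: Rational(-2826, 53) ≈ -53.321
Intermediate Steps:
Function('O')(j) = Pow(j, 2)
f = Rational(-157, 2) (f = Add(Mul(-5, Pow(-2, -1)), Mul(-1, Pow(Pow(3, 2), 2))) = Add(Mul(-5, Rational(-1, 2)), Mul(-1, Pow(9, 2))) = Add(Rational(5, 2), Mul(-1, 81)) = Add(Rational(5, 2), -81) = Rational(-157, 2) ≈ -78.500)
u = Rational(36, 53) (u = Mul(432, Rational(1, 636)) = Rational(36, 53) ≈ 0.67924)
Mul(u, f) = Mul(Rational(36, 53), Rational(-157, 2)) = Rational(-2826, 53)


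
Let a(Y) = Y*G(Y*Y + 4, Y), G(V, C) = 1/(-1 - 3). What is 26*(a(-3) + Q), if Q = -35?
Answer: -1781/2 ≈ -890.50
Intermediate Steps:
G(V, C) = -¼ (G(V, C) = 1/(-4) = -¼)
a(Y) = -Y/4 (a(Y) = Y*(-¼) = -Y/4)
26*(a(-3) + Q) = 26*(-¼*(-3) - 35) = 26*(¾ - 35) = 26*(-137/4) = -1781/2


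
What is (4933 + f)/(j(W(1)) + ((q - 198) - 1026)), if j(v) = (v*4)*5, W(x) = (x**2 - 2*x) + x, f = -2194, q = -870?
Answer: -913/698 ≈ -1.3080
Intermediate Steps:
W(x) = x**2 - x
j(v) = 20*v (j(v) = (4*v)*5 = 20*v)
(4933 + f)/(j(W(1)) + ((q - 198) - 1026)) = (4933 - 2194)/(20*(1*(-1 + 1)) + ((-870 - 198) - 1026)) = 2739/(20*(1*0) + (-1068 - 1026)) = 2739/(20*0 - 2094) = 2739/(0 - 2094) = 2739/(-2094) = 2739*(-1/2094) = -913/698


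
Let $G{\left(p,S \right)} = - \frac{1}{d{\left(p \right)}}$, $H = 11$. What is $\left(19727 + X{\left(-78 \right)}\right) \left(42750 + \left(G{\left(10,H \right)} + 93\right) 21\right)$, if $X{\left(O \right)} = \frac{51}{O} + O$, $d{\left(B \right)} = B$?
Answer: $\frac{228357676713}{260} \approx 8.783 \cdot 10^{8}$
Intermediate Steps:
$X{\left(O \right)} = O + \frac{51}{O}$
$G{\left(p,S \right)} = - \frac{1}{p}$
$\left(19727 + X{\left(-78 \right)}\right) \left(42750 + \left(G{\left(10,H \right)} + 93\right) 21\right) = \left(19727 - \left(78 - \frac{51}{-78}\right)\right) \left(42750 + \left(- \frac{1}{10} + 93\right) 21\right) = \left(19727 + \left(-78 + 51 \left(- \frac{1}{78}\right)\right)\right) \left(42750 + \left(\left(-1\right) \frac{1}{10} + 93\right) 21\right) = \left(19727 - \frac{2045}{26}\right) \left(42750 + \left(- \frac{1}{10} + 93\right) 21\right) = \left(19727 - \frac{2045}{26}\right) \left(42750 + \frac{929}{10} \cdot 21\right) = \frac{510857 \left(42750 + \frac{19509}{10}\right)}{26} = \frac{510857}{26} \cdot \frac{447009}{10} = \frac{228357676713}{260}$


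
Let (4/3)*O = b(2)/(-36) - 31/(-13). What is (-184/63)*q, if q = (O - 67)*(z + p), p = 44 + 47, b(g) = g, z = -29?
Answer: 29031934/2457 ≈ 11816.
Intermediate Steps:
p = 91
O = 545/312 (O = 3*(2/(-36) - 31/(-13))/4 = 3*(2*(-1/36) - 31*(-1/13))/4 = 3*(-1/18 + 31/13)/4 = (¾)*(545/234) = 545/312 ≈ 1.7468)
q = -631129/156 (q = (545/312 - 67)*(-29 + 91) = -20359/312*62 = -631129/156 ≈ -4045.7)
(-184/63)*q = -184/63*(-631129/156) = 29031934/2457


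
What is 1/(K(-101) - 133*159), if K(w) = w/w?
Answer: -1/21146 ≈ -4.7290e-5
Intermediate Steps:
K(w) = 1
1/(K(-101) - 133*159) = 1/(1 - 133*159) = 1/(1 - 21147) = 1/(-21146) = -1/21146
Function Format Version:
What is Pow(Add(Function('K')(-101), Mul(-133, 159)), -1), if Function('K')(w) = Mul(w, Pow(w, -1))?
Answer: Rational(-1, 21146) ≈ -4.7290e-5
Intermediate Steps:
Function('K')(w) = 1
Pow(Add(Function('K')(-101), Mul(-133, 159)), -1) = Pow(Add(1, Mul(-133, 159)), -1) = Pow(Add(1, -21147), -1) = Pow(-21146, -1) = Rational(-1, 21146)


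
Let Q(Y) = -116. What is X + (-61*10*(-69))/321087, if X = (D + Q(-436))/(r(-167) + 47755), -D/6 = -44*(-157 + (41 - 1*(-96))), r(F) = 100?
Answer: 93877166/5121872795 ≈ 0.018329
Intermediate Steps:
D = -5280 (D = -(-264)*(-157 + (41 - 1*(-96))) = -(-264)*(-157 + (41 + 96)) = -(-264)*(-157 + 137) = -(-264)*(-20) = -6*880 = -5280)
X = -5396/47855 (X = (-5280 - 116)/(100 + 47755) = -5396/47855 ≈ -0.11276)
X + (-61*10*(-69))/321087 = -5396/47855 + (-61*10*(-69))/321087 = -5396/47855 - 610*(-69)*(1/321087) = -5396/47855 + 42090*(1/321087) = -5396/47855 + 14030/107029 = 93877166/5121872795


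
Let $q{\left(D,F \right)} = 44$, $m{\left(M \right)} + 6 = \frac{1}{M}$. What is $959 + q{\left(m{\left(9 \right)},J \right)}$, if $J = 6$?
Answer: $1003$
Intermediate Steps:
$m{\left(M \right)} = -6 + \frac{1}{M}$
$959 + q{\left(m{\left(9 \right)},J \right)} = 959 + 44 = 1003$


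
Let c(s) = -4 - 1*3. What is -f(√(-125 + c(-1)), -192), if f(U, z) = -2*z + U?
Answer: -384 - 2*I*√33 ≈ -384.0 - 11.489*I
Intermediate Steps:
c(s) = -7 (c(s) = -4 - 3 = -7)
f(U, z) = U - 2*z
-f(√(-125 + c(-1)), -192) = -(√(-125 - 7) - 2*(-192)) = -(√(-132) + 384) = -(2*I*√33 + 384) = -(384 + 2*I*√33) = -384 - 2*I*√33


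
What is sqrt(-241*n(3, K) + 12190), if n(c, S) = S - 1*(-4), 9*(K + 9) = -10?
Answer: sqrt(122965)/3 ≈ 116.89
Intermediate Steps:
K = -91/9 (K = -9 + (1/9)*(-10) = -9 - 10/9 = -91/9 ≈ -10.111)
n(c, S) = 4 + S (n(c, S) = S + 4 = 4 + S)
sqrt(-241*n(3, K) + 12190) = sqrt(-241*(4 - 91/9) + 12190) = sqrt(-241*(-55/9) + 12190) = sqrt(13255/9 + 12190) = sqrt(122965/9) = sqrt(122965)/3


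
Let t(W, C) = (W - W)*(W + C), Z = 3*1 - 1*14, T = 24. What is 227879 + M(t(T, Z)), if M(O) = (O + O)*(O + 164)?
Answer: 227879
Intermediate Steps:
Z = -11 (Z = 3 - 14 = -11)
t(W, C) = 0 (t(W, C) = 0*(C + W) = 0)
M(O) = 2*O*(164 + O) (M(O) = (2*O)*(164 + O) = 2*O*(164 + O))
227879 + M(t(T, Z)) = 227879 + 2*0*(164 + 0) = 227879 + 2*0*164 = 227879 + 0 = 227879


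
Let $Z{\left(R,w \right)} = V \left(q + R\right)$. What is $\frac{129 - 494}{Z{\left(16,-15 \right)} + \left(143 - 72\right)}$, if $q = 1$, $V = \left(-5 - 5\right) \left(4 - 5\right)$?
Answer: $- \frac{365}{241} \approx -1.5145$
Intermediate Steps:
$V = 10$ ($V = \left(-10\right) \left(-1\right) = 10$)
$Z{\left(R,w \right)} = 10 + 10 R$ ($Z{\left(R,w \right)} = 10 \left(1 + R\right) = 10 + 10 R$)
$\frac{129 - 494}{Z{\left(16,-15 \right)} + \left(143 - 72\right)} = \frac{129 - 494}{\left(10 + 10 \cdot 16\right) + \left(143 - 72\right)} = - \frac{365}{\left(10 + 160\right) + \left(143 - 72\right)} = - \frac{365}{170 + 71} = - \frac{365}{241}$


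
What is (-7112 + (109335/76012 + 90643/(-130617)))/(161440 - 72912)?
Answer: -3069730966403/38215071918144 ≈ -0.080328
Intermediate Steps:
(-7112 + (109335/76012 + 90643/(-130617)))/(161440 - 72912) = (-7112 + (109335*(1/76012) + 90643*(-1/130617)))/88528 = (-7112 + (109335/76012 - 3941/5679))*(1/88528) = (-7112 + 321350173/431672148)*(1/88528) = -3069730966403/431672148*1/88528 = -3069730966403/38215071918144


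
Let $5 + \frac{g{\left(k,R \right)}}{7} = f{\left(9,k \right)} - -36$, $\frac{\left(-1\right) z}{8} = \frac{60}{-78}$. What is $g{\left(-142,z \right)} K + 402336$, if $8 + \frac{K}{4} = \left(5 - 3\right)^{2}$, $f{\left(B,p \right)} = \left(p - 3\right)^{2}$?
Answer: $-1955936$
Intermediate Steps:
$z = \frac{80}{13}$ ($z = - 8 \frac{60}{-78} = - 8 \cdot 60 \left(- \frac{1}{78}\right) = \left(-8\right) \left(- \frac{10}{13}\right) = \frac{80}{13} \approx 6.1538$)
$f{\left(B,p \right)} = \left(-3 + p\right)^{2}$
$g{\left(k,R \right)} = 217 + 7 \left(-3 + k\right)^{2}$ ($g{\left(k,R \right)} = -35 + 7 \left(\left(-3 + k\right)^{2} - -36\right) = -35 + 7 \left(\left(-3 + k\right)^{2} + 36\right) = -35 + 7 \left(36 + \left(-3 + k\right)^{2}\right) = -35 + \left(252 + 7 \left(-3 + k\right)^{2}\right) = 217 + 7 \left(-3 + k\right)^{2}$)
$K = -16$ ($K = -32 + 4 \left(5 - 3\right)^{2} = -32 + 4 \cdot 2^{2} = -32 + 4 \cdot 4 = -32 + 16 = -16$)
$g{\left(-142,z \right)} K + 402336 = \left(217 + 7 \left(-3 - 142\right)^{2}\right) \left(-16\right) + 402336 = \left(217 + 7 \left(-145\right)^{2}\right) \left(-16\right) + 402336 = \left(217 + 7 \cdot 21025\right) \left(-16\right) + 402336 = \left(217 + 147175\right) \left(-16\right) + 402336 = 147392 \left(-16\right) + 402336 = -2358272 + 402336 = -1955936$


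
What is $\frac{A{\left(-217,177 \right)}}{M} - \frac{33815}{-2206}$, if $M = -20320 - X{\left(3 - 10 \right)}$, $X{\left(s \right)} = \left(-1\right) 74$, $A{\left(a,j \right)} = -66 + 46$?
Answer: $\frac{342331305}{22331338} \approx 15.33$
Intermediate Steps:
$A{\left(a,j \right)} = -20$
$X{\left(s \right)} = -74$
$M = -20246$ ($M = -20320 - -74 = -20320 + 74 = -20246$)
$\frac{A{\left(-217,177 \right)}}{M} - \frac{33815}{-2206} = - \frac{20}{-20246} - \frac{33815}{-2206} = \left(-20\right) \left(- \frac{1}{20246}\right) - - \frac{33815}{2206} = \frac{10}{10123} + \frac{33815}{2206} = \frac{342331305}{22331338}$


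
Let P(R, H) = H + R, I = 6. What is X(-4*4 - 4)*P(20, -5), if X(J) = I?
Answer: 90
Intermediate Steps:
X(J) = 6
X(-4*4 - 4)*P(20, -5) = 6*(-5 + 20) = 6*15 = 90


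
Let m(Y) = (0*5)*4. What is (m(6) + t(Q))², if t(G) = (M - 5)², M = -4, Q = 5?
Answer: 6561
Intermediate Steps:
t(G) = 81 (t(G) = (-4 - 5)² = (-9)² = 81)
m(Y) = 0 (m(Y) = 0*4 = 0)
(m(6) + t(Q))² = (0 + 81)² = 81² = 6561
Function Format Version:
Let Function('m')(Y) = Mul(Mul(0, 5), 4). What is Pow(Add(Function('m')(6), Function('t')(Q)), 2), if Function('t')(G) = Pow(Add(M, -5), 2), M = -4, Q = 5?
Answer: 6561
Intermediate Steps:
Function('t')(G) = 81 (Function('t')(G) = Pow(Add(-4, -5), 2) = Pow(-9, 2) = 81)
Function('m')(Y) = 0 (Function('m')(Y) = Mul(0, 4) = 0)
Pow(Add(Function('m')(6), Function('t')(Q)), 2) = Pow(Add(0, 81), 2) = Pow(81, 2) = 6561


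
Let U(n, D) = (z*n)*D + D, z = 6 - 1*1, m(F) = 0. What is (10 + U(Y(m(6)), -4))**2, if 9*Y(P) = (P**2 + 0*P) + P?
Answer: 36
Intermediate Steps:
z = 5 (z = 6 - 1 = 5)
Y(P) = P/9 + P**2/9 (Y(P) = ((P**2 + 0*P) + P)/9 = ((P**2 + 0) + P)/9 = (P**2 + P)/9 = (P + P**2)/9 = P/9 + P**2/9)
U(n, D) = D + 5*D*n (U(n, D) = (5*n)*D + D = 5*D*n + D = D + 5*D*n)
(10 + U(Y(m(6)), -4))**2 = (10 - 4*(1 + 5*((1/9)*0*(1 + 0))))**2 = (10 - 4*(1 + 5*((1/9)*0*1)))**2 = (10 - 4*(1 + 5*0))**2 = (10 - 4*(1 + 0))**2 = (10 - 4*1)**2 = (10 - 4)**2 = 6**2 = 36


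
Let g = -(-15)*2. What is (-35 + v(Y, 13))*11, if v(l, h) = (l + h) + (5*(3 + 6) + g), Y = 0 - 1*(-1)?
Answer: 594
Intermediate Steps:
g = 30 (g = -3*(-10) = 30)
Y = 1 (Y = 0 + 1 = 1)
v(l, h) = 75 + h + l (v(l, h) = (l + h) + (5*(3 + 6) + 30) = (h + l) + (5*9 + 30) = (h + l) + (45 + 30) = (h + l) + 75 = 75 + h + l)
(-35 + v(Y, 13))*11 = (-35 + (75 + 13 + 1))*11 = (-35 + 89)*11 = 54*11 = 594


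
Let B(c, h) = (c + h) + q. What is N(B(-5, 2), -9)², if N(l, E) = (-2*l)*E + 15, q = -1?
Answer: 3249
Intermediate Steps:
B(c, h) = -1 + c + h (B(c, h) = (c + h) - 1 = -1 + c + h)
N(l, E) = 15 - 2*E*l (N(l, E) = -2*E*l + 15 = 15 - 2*E*l)
N(B(-5, 2), -9)² = (15 - 2*(-9)*(-1 - 5 + 2))² = (15 - 2*(-9)*(-4))² = (15 - 72)² = (-57)² = 3249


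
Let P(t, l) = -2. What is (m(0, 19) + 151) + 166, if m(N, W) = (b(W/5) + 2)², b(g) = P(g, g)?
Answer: 317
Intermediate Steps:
b(g) = -2
m(N, W) = 0 (m(N, W) = (-2 + 2)² = 0² = 0)
(m(0, 19) + 151) + 166 = (0 + 151) + 166 = 151 + 166 = 317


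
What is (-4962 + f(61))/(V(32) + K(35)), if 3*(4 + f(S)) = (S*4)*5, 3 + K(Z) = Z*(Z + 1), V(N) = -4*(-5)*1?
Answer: -13678/3831 ≈ -3.5703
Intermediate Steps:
V(N) = 20 (V(N) = 20*1 = 20)
K(Z) = -3 + Z*(1 + Z) (K(Z) = -3 + Z*(Z + 1) = -3 + Z*(1 + Z))
f(S) = -4 + 20*S/3 (f(S) = -4 + ((S*4)*5)/3 = -4 + ((4*S)*5)/3 = -4 + (20*S)/3 = -4 + 20*S/3)
(-4962 + f(61))/(V(32) + K(35)) = (-4962 + (-4 + (20/3)*61))/(20 + (-3 + 35 + 35**2)) = (-4962 + (-4 + 1220/3))/(20 + (-3 + 35 + 1225)) = (-4962 + 1208/3)/(20 + 1257) = -13678/3/1277 = -13678/3*1/1277 = -13678/3831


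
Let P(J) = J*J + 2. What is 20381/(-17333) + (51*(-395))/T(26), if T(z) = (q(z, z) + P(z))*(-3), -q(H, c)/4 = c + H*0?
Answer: 104692401/9949142 ≈ 10.523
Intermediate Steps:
q(H, c) = -4*c (q(H, c) = -4*(c + H*0) = -4*(c + 0) = -4*c)
P(J) = 2 + J**2 (P(J) = J**2 + 2 = 2 + J**2)
T(z) = -6 - 3*z**2 + 12*z (T(z) = (-4*z + (2 + z**2))*(-3) = (2 + z**2 - 4*z)*(-3) = -6 - 3*z**2 + 12*z)
20381/(-17333) + (51*(-395))/T(26) = 20381/(-17333) + (51*(-395))/(-6 - 3*26**2 + 12*26) = 20381*(-1/17333) - 20145/(-6 - 3*676 + 312) = -20381/17333 - 20145/(-6 - 2028 + 312) = -20381/17333 - 20145/(-1722) = -20381/17333 - 20145*(-1/1722) = -20381/17333 + 6715/574 = 104692401/9949142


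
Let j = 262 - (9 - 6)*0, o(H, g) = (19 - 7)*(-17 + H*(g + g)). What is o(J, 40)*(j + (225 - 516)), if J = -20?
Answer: 562716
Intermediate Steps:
o(H, g) = -204 + 24*H*g (o(H, g) = 12*(-17 + H*(2*g)) = 12*(-17 + 2*H*g) = -204 + 24*H*g)
j = 262 (j = 262 - 3*0 = 262 - 1*0 = 262 + 0 = 262)
o(J, 40)*(j + (225 - 516)) = (-204 + 24*(-20)*40)*(262 + (225 - 516)) = (-204 - 19200)*(262 - 291) = -19404*(-29) = 562716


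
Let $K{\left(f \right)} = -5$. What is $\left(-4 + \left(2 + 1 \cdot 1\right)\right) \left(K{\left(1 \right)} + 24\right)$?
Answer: $-19$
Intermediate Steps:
$\left(-4 + \left(2 + 1 \cdot 1\right)\right) \left(K{\left(1 \right)} + 24\right) = \left(-4 + \left(2 + 1 \cdot 1\right)\right) \left(-5 + 24\right) = \left(-4 + \left(2 + 1\right)\right) 19 = \left(-4 + 3\right) 19 = \left(-1\right) 19 = -19$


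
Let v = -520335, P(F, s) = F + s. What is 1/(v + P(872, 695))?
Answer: -1/518768 ≈ -1.9276e-6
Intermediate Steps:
1/(v + P(872, 695)) = 1/(-520335 + (872 + 695)) = 1/(-520335 + 1567) = 1/(-518768) = -1/518768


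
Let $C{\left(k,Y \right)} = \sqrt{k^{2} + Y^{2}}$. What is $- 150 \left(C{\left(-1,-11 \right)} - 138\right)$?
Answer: $20700 - 150 \sqrt{122} \approx 19043.0$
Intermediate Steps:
$C{\left(k,Y \right)} = \sqrt{Y^{2} + k^{2}}$
$- 150 \left(C{\left(-1,-11 \right)} - 138\right) = - 150 \left(\sqrt{\left(-11\right)^{2} + \left(-1\right)^{2}} - 138\right) = - 150 \left(\sqrt{121 + 1} - 138\right) = - 150 \left(\sqrt{122} - 138\right) = - 150 \left(-138 + \sqrt{122}\right) = 20700 - 150 \sqrt{122}$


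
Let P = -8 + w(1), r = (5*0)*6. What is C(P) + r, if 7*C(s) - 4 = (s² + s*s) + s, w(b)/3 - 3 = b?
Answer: 40/7 ≈ 5.7143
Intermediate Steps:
w(b) = 9 + 3*b
r = 0 (r = 0*6 = 0)
P = 4 (P = -8 + (9 + 3*1) = -8 + (9 + 3) = -8 + 12 = 4)
C(s) = 4/7 + s/7 + 2*s²/7 (C(s) = 4/7 + ((s² + s*s) + s)/7 = 4/7 + ((s² + s²) + s)/7 = 4/7 + (2*s² + s)/7 = 4/7 + (s + 2*s²)/7 = 4/7 + (s/7 + 2*s²/7) = 4/7 + s/7 + 2*s²/7)
C(P) + r = (4/7 + (⅐)*4 + (2/7)*4²) + 0 = (4/7 + 4/7 + (2/7)*16) + 0 = (4/7 + 4/7 + 32/7) + 0 = 40/7 + 0 = 40/7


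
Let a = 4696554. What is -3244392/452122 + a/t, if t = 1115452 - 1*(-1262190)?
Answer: -1397646824019/268746064081 ≈ -5.2006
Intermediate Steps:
t = 2377642 (t = 1115452 + 1262190 = 2377642)
-3244392/452122 + a/t = -3244392/452122 + 4696554/2377642 = -3244392*1/452122 + 4696554*(1/2377642) = -1622196/226061 + 2348277/1188821 = -1397646824019/268746064081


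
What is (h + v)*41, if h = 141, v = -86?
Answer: 2255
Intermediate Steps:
(h + v)*41 = (141 - 86)*41 = 55*41 = 2255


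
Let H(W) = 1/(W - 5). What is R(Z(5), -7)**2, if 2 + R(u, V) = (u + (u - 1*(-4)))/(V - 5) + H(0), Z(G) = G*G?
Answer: 4489/100 ≈ 44.890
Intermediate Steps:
H(W) = 1/(-5 + W)
Z(G) = G**2
R(u, V) = -11/5 + (4 + 2*u)/(-5 + V) (R(u, V) = -2 + ((u + (u - 1*(-4)))/(V - 5) + 1/(-5 + 0)) = -2 + ((u + (u + 4))/(-5 + V) + 1/(-5)) = -2 + ((u + (4 + u))/(-5 + V) - 1/5) = -2 + ((4 + 2*u)/(-5 + V) - 1/5) = -2 + (-1/5 + (4 + 2*u)/(-5 + V)) = -11/5 + (4 + 2*u)/(-5 + V))
R(Z(5), -7)**2 = ((75 - 11*(-7) + 10*5**2)/(5*(-5 - 7)))**2 = ((1/5)*(75 + 77 + 10*25)/(-12))**2 = ((1/5)*(-1/12)*(75 + 77 + 250))**2 = ((1/5)*(-1/12)*402)**2 = (-67/10)**2 = 4489/100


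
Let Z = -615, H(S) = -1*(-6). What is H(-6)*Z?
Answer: -3690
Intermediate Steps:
H(S) = 6
H(-6)*Z = 6*(-615) = -3690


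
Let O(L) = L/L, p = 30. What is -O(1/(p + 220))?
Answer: -1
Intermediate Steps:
O(L) = 1
-O(1/(p + 220)) = -1*1 = -1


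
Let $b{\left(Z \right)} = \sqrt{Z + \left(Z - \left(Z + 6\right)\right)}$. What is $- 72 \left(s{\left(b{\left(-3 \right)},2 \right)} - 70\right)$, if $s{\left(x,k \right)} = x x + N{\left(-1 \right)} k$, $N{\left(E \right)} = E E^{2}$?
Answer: $5832$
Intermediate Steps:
$N{\left(E \right)} = E^{3}$
$b{\left(Z \right)} = \sqrt{-6 + Z}$ ($b{\left(Z \right)} = \sqrt{Z + \left(Z - \left(6 + Z\right)\right)} = \sqrt{Z - 6} = \sqrt{-6 + Z}$)
$s{\left(x,k \right)} = x^{2} - k$ ($s{\left(x,k \right)} = x x + \left(-1\right)^{3} k = x^{2} - k$)
$- 72 \left(s{\left(b{\left(-3 \right)},2 \right)} - 70\right) = - 72 \left(\left(\left(\sqrt{-6 - 3}\right)^{2} - 2\right) - 70\right) = - 72 \left(\left(\left(\sqrt{-9}\right)^{2} - 2\right) - 70\right) = - 72 \left(\left(\left(3 i\right)^{2} - 2\right) - 70\right) = - 72 \left(\left(-9 - 2\right) - 70\right) = - 72 \left(-11 - 70\right) = \left(-72\right) \left(-81\right) = 5832$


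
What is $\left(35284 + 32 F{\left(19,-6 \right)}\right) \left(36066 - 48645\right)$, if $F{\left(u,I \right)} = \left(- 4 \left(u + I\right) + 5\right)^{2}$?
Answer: $-1333021788$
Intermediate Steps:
$F{\left(u,I \right)} = \left(5 - 4 I - 4 u\right)^{2}$ ($F{\left(u,I \right)} = \left(- 4 \left(I + u\right) + 5\right)^{2} = \left(\left(- 4 I - 4 u\right) + 5\right)^{2} = \left(5 - 4 I - 4 u\right)^{2}$)
$\left(35284 + 32 F{\left(19,-6 \right)}\right) \left(36066 - 48645\right) = \left(35284 + 32 \left(-5 + 4 \left(-6\right) + 4 \cdot 19\right)^{2}\right) \left(36066 - 48645\right) = \left(35284 + 32 \left(-5 - 24 + 76\right)^{2}\right) \left(-12579\right) = \left(35284 + 32 \cdot 47^{2}\right) \left(-12579\right) = \left(35284 + 32 \cdot 2209\right) \left(-12579\right) = \left(35284 + 70688\right) \left(-12579\right) = 105972 \left(-12579\right) = -1333021788$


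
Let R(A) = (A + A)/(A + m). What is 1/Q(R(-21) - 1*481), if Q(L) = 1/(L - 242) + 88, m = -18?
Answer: 9385/825867 ≈ 0.011364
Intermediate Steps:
R(A) = 2*A/(-18 + A) (R(A) = (A + A)/(A - 18) = (2*A)/(-18 + A) = 2*A/(-18 + A))
Q(L) = 88 + 1/(-242 + L) (Q(L) = 1/(-242 + L) + 88 = 88 + 1/(-242 + L))
1/Q(R(-21) - 1*481) = 1/((-21295 + 88*(2*(-21)/(-18 - 21) - 1*481))/(-242 + (2*(-21)/(-18 - 21) - 1*481))) = 1/((-21295 + 88*(2*(-21)/(-39) - 481))/(-242 + (2*(-21)/(-39) - 481))) = 1/((-21295 + 88*(2*(-21)*(-1/39) - 481))/(-242 + (2*(-21)*(-1/39) - 481))) = 1/((-21295 + 88*(14/13 - 481))/(-242 + (14/13 - 481))) = 1/((-21295 + 88*(-6239/13))/(-242 - 6239/13)) = 1/((-21295 - 549032/13)/(-9385/13)) = 1/(-13/9385*(-825867/13)) = 1/(825867/9385) = 9385/825867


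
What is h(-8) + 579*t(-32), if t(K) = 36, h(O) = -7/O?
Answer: 166759/8 ≈ 20845.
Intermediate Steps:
h(-8) + 579*t(-32) = -7/(-8) + 579*36 = -7*(-⅛) + 20844 = 7/8 + 20844 = 166759/8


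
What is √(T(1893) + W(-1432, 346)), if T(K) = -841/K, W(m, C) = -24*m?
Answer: √123154383219/1893 ≈ 185.38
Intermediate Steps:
√(T(1893) + W(-1432, 346)) = √(-841/1893 - 24*(-1432)) = √(-841*1/1893 + 34368) = √(-841/1893 + 34368) = √(65057783/1893) = √123154383219/1893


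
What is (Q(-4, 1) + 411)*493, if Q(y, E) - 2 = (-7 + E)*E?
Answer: 200651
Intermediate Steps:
Q(y, E) = 2 + E*(-7 + E) (Q(y, E) = 2 + (-7 + E)*E = 2 + E*(-7 + E))
(Q(-4, 1) + 411)*493 = ((2 + 1² - 7*1) + 411)*493 = ((2 + 1 - 7) + 411)*493 = (-4 + 411)*493 = 407*493 = 200651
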